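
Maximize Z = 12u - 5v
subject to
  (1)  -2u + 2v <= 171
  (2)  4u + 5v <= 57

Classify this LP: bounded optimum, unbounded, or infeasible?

unbounded

From the feasible point (-247/6, 133/3), moving in the direction (5, -4) keeps every constraint satisfied while Z increases without bound.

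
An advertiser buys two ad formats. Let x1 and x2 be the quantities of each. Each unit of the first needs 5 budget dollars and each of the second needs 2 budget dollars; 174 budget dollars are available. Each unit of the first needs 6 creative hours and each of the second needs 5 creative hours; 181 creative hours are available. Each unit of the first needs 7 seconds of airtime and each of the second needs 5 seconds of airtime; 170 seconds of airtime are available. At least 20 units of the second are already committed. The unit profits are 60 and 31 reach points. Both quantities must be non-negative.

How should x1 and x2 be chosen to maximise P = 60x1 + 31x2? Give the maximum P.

Corner points and P = 60x1 + 31x2:
  (0, 34) → P = 1054
  (0, 20) → P = 620
  (10, 20) → P = 1220

x1 = 10, x2 = 20, maximum P = 1220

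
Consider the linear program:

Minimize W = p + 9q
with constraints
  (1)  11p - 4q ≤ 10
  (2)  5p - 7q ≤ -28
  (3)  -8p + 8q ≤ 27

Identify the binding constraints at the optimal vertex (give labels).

Extreme points and W = p + 9q:
  (182/57, 358/57) → W = 3404/57
  (47/14, 377/56) → W = 3581/56
  (35/16, 89/16) → W = 209/4

The minimum is at (35/16, 89/16). Substituting into each constraint, equality holds for (2) and (3); the remaining constraints have slack.

(2) and (3)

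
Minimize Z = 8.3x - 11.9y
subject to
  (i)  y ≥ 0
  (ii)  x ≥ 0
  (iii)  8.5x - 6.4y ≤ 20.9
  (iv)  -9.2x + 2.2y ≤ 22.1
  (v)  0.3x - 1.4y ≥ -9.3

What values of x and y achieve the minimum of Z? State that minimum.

x = 0, y = 93/14, minimum Z = -1581/20

Feasible corners and Z = 8.3x - 11.9y:
  (0, 0) → Z = 0
  (209/85, 0) → Z = 17347/850
  (0, 93/14) → Z = -1581/20
  (4439/499, 4266/499) → Z = -139217/4990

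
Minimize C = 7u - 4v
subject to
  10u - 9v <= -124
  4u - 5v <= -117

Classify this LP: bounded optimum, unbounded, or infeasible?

unbounded

From the feasible point (433/14, 337/7), moving in the direction (-5, -4) keeps every constraint satisfied while C decreases without bound.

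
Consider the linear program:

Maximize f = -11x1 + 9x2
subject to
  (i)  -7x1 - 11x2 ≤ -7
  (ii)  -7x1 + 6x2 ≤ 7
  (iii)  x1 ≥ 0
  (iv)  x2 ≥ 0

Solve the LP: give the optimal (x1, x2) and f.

Feasible corners and f = -11x1 + 9x2:
  (0, 7/11) → f = 63/11
  (1, 0) → f = -11
  (0, 7/6) → f = 21/2
The feasible region is unbounded (it extends along (6, 7), (1, 0)), but f strictly decreases along every unbounded feasible direction, so there is no improving ray and the maximum is attained at a vertex.

x1 = 0, x2 = 7/6, maximum f = 21/2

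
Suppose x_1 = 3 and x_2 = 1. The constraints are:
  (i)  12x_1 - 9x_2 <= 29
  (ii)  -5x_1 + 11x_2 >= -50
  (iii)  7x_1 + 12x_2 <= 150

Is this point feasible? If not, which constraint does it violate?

(i): 27 ≤ 29 ✓
(ii): -4 ≥ -50 ✓
(iii): 33 ≤ 150 ✓

feasible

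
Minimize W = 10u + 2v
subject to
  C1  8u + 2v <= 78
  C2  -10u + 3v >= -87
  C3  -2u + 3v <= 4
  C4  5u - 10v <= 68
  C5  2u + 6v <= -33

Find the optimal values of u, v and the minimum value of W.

Corner points and W = 10u + 2v:
  (-244/5, -156/5) → W = -2752/5
  (-41/6, -29/9) → W = -673/9
  (39/25, -301/50) → W = 89/25

At the optimal vertex, -2u + 3v = 4 and 5u - 10v = 68.
Solving simultaneously gives u = -244/5, v = -156/5.

u = -244/5, v = -156/5, minimum W = -2752/5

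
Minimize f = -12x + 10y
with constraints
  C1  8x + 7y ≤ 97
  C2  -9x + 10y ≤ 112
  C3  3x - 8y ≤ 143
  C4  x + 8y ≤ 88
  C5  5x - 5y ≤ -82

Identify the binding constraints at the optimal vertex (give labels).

Vertices and f = -12x + 10y:
  (-1163/21, -541/14) → f = 1947/7
  (-52, -178/5) → f = 268
  (-1371/25, -961/25) → f = 6842/25

The minimum is at (-52, -178/5). Substituting into each constraint, equality holds for C2 and C5; the remaining constraints have slack.

C2 and C5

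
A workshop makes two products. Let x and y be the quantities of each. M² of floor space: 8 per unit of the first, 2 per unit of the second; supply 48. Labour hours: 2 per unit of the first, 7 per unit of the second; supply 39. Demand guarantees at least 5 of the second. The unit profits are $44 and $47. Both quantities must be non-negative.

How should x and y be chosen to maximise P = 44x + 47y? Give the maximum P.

x = 2, y = 5, maximum P = 323

The binding constraints are 2x + 7y = 39 and y = 5.
Solving simultaneously gives x = 2, y = 5.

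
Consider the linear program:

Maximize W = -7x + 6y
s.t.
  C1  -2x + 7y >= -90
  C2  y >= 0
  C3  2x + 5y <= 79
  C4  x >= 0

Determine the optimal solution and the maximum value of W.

Corner points and W = -7x + 6y:
  (79/2, 0) → W = -553/2
  (0, 0) → W = 0
  (0, 79/5) → W = 474/5

The binding constraints are 2x + 5y = 79 and x = 0.
Solving simultaneously gives x = 0, y = 79/5.

x = 0, y = 79/5, maximum W = 474/5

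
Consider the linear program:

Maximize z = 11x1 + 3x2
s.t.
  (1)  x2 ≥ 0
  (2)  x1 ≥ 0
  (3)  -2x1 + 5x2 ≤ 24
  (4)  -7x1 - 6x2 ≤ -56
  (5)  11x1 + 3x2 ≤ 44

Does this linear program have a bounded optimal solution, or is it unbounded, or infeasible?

infeasible

The boundaries x2 = 0 and x1 = 0 meet at (0, 0), but that point violates -7x1 - 6x2 ≤ -56. Every candidate vertex is excluded by some other constraint, so the feasible region is empty.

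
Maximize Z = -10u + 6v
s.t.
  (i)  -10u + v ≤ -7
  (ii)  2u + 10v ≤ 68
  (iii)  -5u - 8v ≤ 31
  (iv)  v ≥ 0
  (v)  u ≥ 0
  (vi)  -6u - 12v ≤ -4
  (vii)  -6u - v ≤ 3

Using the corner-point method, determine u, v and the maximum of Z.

u = 23/17, v = 111/17, maximum Z = 436/17

Feasible corners and Z = -10u + 6v:
  (23/17, 111/17) → Z = 436/17
  (7/10, 0) → Z = -7
  (34, 0) → Z = -340

At the optimal vertex, -10u + v = -7 and 2u + 10v = 68.
Solving simultaneously gives u = 23/17, v = 111/17.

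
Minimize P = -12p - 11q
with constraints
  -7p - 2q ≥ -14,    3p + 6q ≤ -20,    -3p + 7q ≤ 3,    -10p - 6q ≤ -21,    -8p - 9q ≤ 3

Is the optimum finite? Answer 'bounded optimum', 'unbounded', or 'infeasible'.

infeasible

The boundaries -7p - 2q = -14 and -3p + 7q = 3 meet at (92/55, 63/55), but that point violates 3p + 6q ≤ -20. Every candidate vertex is excluded by some other constraint, so the feasible region is empty.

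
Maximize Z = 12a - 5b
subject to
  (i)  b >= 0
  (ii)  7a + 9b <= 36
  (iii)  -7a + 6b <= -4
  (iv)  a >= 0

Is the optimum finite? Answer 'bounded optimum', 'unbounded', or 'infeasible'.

Feasible corners and Z = 12a - 5b:
  (36/7, 0) → Z = 432/7
  (4/7, 0) → Z = 48/7
  (12/5, 32/15) → Z = 272/15
The feasible region has finitely many vertices and no improving ray; the maximum is 432/7 at (36/7, 0).

bounded optimum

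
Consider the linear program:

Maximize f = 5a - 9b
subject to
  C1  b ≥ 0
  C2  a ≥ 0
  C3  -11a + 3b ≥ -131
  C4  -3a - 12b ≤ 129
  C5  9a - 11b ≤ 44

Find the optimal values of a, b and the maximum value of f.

Corner points and f = 5a - 9b:
  (0, 0) → f = 0
  (44/9, 0) → f = 220/9
  (1309/94, 695/94) → f = 145/47
The feasible region is unbounded (it extends along (0, 1), (3, 11)), but f strictly decreases along every unbounded feasible direction, so there is no improving ray and the maximum is attained at a vertex.

The optimum lies where b = 0 and 9a - 11b = 44.
Solving simultaneously gives a = 44/9, b = 0.

a = 44/9, b = 0, maximum f = 220/9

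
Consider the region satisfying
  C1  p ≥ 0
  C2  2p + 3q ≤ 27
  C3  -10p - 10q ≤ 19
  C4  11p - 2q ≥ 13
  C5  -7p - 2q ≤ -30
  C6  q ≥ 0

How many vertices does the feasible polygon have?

4

Of the 15 pairwise boundary intersections, those satisfying every inequality are:
  (93/37, 271/37)
  (27/2, 0)
  (43/18, 239/36)
  (30/7, 0)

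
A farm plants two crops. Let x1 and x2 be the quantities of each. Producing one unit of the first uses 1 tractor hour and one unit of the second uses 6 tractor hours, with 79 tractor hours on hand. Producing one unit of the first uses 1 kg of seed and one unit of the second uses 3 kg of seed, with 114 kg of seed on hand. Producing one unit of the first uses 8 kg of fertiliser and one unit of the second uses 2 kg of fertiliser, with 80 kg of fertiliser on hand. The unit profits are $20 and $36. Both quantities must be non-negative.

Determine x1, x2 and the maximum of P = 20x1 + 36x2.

Vertices and P = 20x1 + 36x2:
  (0, 0) → P = 0
  (0, 79/6) → P = 474
  (10, 0) → P = 200
  (7, 12) → P = 572

x1 = 7, x2 = 12, maximum P = 572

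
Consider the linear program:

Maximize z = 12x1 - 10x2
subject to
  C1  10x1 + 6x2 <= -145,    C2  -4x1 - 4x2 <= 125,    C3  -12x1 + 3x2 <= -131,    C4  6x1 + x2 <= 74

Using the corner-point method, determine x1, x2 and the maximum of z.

x1 = 85/8, x2 = -335/8, maximum z = 2185/4

Feasible corners and z = 12x1 - 10x2:
  (85/8, -335/8) → z = 2185/4
  (117/34, -1525/51) → z = 17356/51
  (149/60, -506/15) → z = 5507/15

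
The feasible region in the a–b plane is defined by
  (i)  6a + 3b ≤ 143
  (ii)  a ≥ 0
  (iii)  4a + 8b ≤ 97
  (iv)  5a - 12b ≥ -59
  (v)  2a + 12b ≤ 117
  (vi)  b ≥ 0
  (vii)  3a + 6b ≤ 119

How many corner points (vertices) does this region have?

5

Intersecting each pair of boundary lines and keeping only the points that satisfy every inequality leaves:
  (853/36, 5/18)
  (143/6, 0)
  (0, 59/12)
  (0, 0)
  (173/22, 721/88)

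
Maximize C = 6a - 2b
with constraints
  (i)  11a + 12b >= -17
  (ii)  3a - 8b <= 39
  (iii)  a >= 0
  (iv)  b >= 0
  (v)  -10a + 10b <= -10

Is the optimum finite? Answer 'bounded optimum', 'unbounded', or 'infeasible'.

From the feasible point (13, 0), moving in the direction (10, 10) keeps every constraint satisfied while C increases without bound.

unbounded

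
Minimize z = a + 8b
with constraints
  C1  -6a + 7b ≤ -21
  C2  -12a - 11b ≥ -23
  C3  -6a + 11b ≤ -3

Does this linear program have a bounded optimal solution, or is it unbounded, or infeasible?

From the feasible point (196/75, -19/25), moving in the direction (-7, -6) keeps every constraint satisfied while z decreases without bound.

unbounded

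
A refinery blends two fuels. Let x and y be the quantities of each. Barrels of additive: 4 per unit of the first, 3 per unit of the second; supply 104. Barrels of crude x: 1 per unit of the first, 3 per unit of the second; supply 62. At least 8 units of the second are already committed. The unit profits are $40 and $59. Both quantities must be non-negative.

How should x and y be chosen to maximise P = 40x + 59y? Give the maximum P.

Extreme points and P = 40x + 59y:
  (0, 62/3) → P = 3658/3
  (0, 8) → P = 472
  (14, 16) → P = 1504
  (20, 8) → P = 1272

x = 14, y = 16, maximum P = 1504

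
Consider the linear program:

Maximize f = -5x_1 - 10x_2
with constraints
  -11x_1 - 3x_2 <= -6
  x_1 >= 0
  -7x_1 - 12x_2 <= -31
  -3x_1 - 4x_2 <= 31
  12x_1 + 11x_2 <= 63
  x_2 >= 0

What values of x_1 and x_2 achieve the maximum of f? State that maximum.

Vertices and f = -5x_1 - 10x_2:
  (0, 31/12) → f = -155/6
  (0, 63/11) → f = -630/11
  (31/7, 0) → f = -155/7
  (21/4, 0) → f = -105/4

The optimum lies where -7x_1 - 12x_2 = -31 and x_2 = 0.
Solving simultaneously gives x_1 = 31/7, x_2 = 0.

x_1 = 31/7, x_2 = 0, maximum f = -155/7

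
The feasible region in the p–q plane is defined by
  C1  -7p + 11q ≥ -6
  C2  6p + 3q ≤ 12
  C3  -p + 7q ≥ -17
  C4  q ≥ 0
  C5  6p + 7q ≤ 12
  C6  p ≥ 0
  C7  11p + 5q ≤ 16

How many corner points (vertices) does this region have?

5

The feasible vertices (each the meet of two boundaries and inside every other half-plane) are:
  (6/7, 0)
  (103/78, 23/78)
  (0, 0)
  (0, 12/7)
  (52/47, 36/47)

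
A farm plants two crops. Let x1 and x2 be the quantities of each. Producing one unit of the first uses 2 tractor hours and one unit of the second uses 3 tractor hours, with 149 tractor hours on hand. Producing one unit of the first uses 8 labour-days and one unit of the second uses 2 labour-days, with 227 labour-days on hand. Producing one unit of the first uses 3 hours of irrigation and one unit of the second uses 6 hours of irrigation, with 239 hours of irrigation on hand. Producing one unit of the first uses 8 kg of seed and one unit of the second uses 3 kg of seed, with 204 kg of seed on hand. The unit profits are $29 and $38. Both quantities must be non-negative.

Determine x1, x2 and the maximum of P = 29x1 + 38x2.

x1 = 13, x2 = 100/3, maximum P = 4931/3

Feasible corners and P = 29x1 + 38x2:
  (0, 0) → P = 0
  (0, 239/6) → P = 4541/3
  (51/2, 0) → P = 1479/2
  (13, 100/3) → P = 4931/3

The optimum lies where 3x1 + 6x2 = 239 and 8x1 + 3x2 = 204.
Solving simultaneously gives x1 = 13, x2 = 100/3.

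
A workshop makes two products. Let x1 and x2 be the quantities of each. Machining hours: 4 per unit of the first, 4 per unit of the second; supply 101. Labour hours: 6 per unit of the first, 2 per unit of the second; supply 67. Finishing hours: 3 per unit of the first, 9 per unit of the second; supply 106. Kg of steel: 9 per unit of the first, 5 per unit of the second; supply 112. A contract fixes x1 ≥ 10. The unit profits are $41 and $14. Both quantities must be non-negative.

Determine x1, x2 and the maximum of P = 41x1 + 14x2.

x1 = 10, x2 = 7/2, maximum P = 459

Extreme points and P = 41x1 + 14x2:
  (67/6, 0) → P = 2747/6
  (10, 0) → P = 410
  (10, 7/2) → P = 459

At the optimal vertex, 6x1 + 2x2 = 67 and x1 = 10.
Solving simultaneously gives x1 = 10, x2 = 7/2.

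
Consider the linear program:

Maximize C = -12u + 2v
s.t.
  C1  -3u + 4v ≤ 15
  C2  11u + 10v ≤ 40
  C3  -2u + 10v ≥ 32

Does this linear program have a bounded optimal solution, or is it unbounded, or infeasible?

bounded optimum

Extreme points and C = -12u + 2v:
  (5/37, 285/74) → C = 225/37
  (-1, 3) → C = 18
  (8/13, 216/65) → C = -48/65
The feasible region has finitely many vertices and no improving ray; the maximum is 18 at (-1, 3).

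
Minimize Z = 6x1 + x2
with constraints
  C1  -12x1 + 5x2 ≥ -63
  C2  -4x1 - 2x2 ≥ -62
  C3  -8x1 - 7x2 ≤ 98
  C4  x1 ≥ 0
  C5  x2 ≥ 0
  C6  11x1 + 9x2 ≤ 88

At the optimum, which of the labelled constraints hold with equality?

Corner points and Z = 6x1 + x2:
  (21/4, 0) → Z = 63/2
  (1007/163, 363/163) → Z = 6405/163
  (0, 0) → Z = 0
  (0, 88/9) → Z = 88/9

The minimum is at (0, 0). Substituting into each constraint, equality holds for C4 and C5; the remaining constraints have slack.

C4 and C5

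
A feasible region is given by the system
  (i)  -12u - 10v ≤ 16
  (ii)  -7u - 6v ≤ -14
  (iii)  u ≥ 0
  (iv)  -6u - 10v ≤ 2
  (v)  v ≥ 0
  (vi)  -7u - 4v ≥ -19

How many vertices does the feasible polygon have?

4

Intersecting each pair of boundary lines and keeping only the points that satisfy every inequality leaves:
  (0, 7/3)
  (2, 0)
  (0, 19/4)
  (19/7, 0)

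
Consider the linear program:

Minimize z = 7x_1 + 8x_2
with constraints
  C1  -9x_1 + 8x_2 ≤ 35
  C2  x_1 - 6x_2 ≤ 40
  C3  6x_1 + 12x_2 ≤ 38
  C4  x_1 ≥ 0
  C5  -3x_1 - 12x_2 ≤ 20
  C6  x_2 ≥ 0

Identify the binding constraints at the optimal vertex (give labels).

Feasible corners and z = 7x_1 + 8x_2:
  (0, 19/6) → z = 76/3
  (19/3, 0) → z = 133/3
  (0, 0) → z = 0

The minimum is at (0, 0). Substituting into each constraint, equality holds for C4 and C6; the remaining constraints have slack.

C4 and C6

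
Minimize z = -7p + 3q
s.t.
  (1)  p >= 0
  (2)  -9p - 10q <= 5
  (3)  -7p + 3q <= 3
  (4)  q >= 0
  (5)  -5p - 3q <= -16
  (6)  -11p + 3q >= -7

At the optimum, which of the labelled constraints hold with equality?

(5) and (6)

Corner points and z = -7p + 3q:
  (13/12, 127/36) → z = 3
  (5/2, 41/6) → z = 3
  (23/16, 47/16) → z = -5/4

The minimum is at (23/16, 47/16). Substituting into each constraint, equality holds for (5) and (6); the remaining constraints have slack.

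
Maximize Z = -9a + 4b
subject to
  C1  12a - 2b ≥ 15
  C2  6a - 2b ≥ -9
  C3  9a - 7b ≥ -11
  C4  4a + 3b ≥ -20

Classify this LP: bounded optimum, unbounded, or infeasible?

Feasible corners and Z = -9a + 4b:
  (127/66, 89/22) → Z = -25/22
  (5/44, -75/11) → Z = -1245/44
The feasible region has finitely many vertices and no improving ray; the maximum is -25/22 at (127/66, 89/22).

bounded optimum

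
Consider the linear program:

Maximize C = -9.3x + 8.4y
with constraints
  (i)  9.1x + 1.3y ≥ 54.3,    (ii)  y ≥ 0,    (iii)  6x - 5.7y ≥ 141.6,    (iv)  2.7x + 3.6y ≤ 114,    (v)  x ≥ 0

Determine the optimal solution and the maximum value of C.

x = 23.6, y = 0, maximum C = -219.48

The optimum lies where y = 0 and 6x - 5.7y = 141.6.
Solving simultaneously gives x = 118/5, y = 0.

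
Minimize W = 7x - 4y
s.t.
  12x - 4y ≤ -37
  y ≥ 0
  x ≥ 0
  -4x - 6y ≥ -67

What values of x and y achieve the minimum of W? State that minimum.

Vertices and W = 7x - 4y:
  (0, 37/4) → W = -37
  (23/44, 119/11) → W = -1743/44
  (0, 67/6) → W = -134/3

At the optimal vertex, x = 0 and -4x - 6y = -67.
Solving simultaneously gives x = 0, y = 67/6.

x = 0, y = 67/6, minimum W = -134/3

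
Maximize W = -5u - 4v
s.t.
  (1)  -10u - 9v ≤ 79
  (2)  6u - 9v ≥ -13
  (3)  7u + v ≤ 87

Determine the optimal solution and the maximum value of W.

u = -23/4, v = -43/18, maximum W = 1379/36

Feasible corners and W = -5u - 4v:
  (-23/4, -43/18) → W = 1379/36
  (862/53, -1423/53) → W = 1382/53
  (770/69, 613/69) → W = -274/3

The binding constraints are -10u - 9v = 79 and 6u - 9v = -13.
Solving simultaneously gives u = -23/4, v = -43/18.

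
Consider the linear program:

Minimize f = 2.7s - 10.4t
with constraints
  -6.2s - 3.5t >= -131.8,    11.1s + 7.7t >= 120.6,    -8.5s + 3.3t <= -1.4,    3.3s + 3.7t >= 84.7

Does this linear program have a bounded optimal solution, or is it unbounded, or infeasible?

bounded optimum

Extreme points and f = 2.7s - 10.4t:
  (43984/5021, 111162/5021) → f = -1037328/5021
  (19121/1139, 9020/1139) → f = -421813/11390
  (28469/4234, 71533/4234) → f = -6670769/42340
The feasible region has finitely many vertices and no improving ray; the minimum is -1037328/5021 at (43984/5021, 111162/5021).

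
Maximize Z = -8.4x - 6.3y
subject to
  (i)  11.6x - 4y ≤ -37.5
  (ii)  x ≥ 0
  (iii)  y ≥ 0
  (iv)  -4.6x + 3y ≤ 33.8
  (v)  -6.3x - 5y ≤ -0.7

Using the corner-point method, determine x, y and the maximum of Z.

Vertices and Z = -8.4x - 6.3y:
  (0, 75/8) → Z = -945/16
  (227/164, 10979/820) → Z = -787017/8200
  (0, 169/15) → Z = -3549/50

x = 0, y = 9.375, maximum Z = -59.0625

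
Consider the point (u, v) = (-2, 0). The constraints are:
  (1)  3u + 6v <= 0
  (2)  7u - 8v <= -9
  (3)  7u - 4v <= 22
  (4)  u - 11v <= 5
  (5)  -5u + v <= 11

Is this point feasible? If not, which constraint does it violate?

(1): -6 ≤ 0 ✓
(2): -14 ≤ -9 ✓
(3): -14 ≤ 22 ✓
(4): -2 ≤ 5 ✓
(5): 10 ≤ 11 ✓

feasible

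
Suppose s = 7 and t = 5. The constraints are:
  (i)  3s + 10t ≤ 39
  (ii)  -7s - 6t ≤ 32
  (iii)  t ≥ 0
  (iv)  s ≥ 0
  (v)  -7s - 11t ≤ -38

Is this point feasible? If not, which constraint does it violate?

not feasible — violates (i)

Constraint (i): 3s + 10t = 71, which is not ≤ 39. All other constraints are satisfied.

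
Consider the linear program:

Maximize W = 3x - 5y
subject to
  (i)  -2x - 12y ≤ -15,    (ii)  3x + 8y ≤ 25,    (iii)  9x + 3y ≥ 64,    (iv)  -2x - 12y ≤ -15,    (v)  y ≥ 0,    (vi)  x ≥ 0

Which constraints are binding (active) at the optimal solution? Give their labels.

Feasible corners and W = 3x - 5y:
  (241/34, 7/102) → W = 1067/51
  (15/2, 0) → W = 45/2
  (437/63, 11/21) → W = 382/21
  (25/3, 0) → W = 25

The maximum is at (25/3, 0). Substituting into each constraint, equality holds for (ii) and (v); the remaining constraints have slack.

(ii) and (v)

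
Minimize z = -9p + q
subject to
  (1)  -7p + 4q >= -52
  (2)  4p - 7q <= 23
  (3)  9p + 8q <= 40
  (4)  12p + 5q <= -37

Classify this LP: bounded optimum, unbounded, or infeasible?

Feasible corners and z = -9p + q:
  (-18/13, -53/13) → z = 109/13
  (-496/51, 271/17) → z = 1759/17
The feasible region has finitely many vertices and no improving ray; the minimum is 109/13 at (-18/13, -53/13).

bounded optimum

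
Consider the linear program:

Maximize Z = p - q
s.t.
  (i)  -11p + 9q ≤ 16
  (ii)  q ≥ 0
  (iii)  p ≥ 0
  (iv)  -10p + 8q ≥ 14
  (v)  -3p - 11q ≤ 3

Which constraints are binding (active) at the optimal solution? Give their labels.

Corner points and Z = p - q:
  (0, 16/9) → Z = -16/9
  (1, 3) → Z = -2
  (0, 7/4) → Z = -7/4

The maximum is at (0, 7/4). Substituting into each constraint, equality holds for (iii) and (iv); the remaining constraints have slack.

(iii) and (iv)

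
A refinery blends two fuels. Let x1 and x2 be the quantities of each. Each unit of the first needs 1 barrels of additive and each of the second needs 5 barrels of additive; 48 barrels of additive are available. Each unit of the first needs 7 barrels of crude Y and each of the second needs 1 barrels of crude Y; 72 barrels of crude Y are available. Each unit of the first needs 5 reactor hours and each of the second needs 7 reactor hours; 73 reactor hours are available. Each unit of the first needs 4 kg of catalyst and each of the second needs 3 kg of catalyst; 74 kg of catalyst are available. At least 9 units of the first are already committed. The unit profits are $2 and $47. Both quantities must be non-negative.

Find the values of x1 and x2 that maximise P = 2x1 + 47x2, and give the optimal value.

Extreme points and P = 2x1 + 47x2:
  (72/7, 0) → P = 144/7
  (9, 0) → P = 18
  (431/44, 151/44) → P = 7959/44
  (9, 4) → P = 206

x1 = 9, x2 = 4, maximum P = 206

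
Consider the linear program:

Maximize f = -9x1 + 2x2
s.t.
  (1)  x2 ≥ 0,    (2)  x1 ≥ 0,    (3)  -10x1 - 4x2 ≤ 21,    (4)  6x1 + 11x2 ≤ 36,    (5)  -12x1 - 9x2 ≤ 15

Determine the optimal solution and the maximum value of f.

Extreme points and f = -9x1 + 2x2:
  (0, 0) → f = 0
  (6, 0) → f = -54
  (0, 36/11) → f = 72/11

x1 = 0, x2 = 36/11, maximum f = 72/11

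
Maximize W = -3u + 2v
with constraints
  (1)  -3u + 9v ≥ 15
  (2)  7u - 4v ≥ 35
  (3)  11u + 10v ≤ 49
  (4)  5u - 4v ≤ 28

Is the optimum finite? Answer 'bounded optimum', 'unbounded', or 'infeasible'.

The boundaries -3u + 9v = 15 and 7u - 4v = 35 meet at (125/17, 70/17), but that point violates 11u + 10v ≤ 49. Every candidate vertex is excluded by some other constraint, so the feasible region is empty.

infeasible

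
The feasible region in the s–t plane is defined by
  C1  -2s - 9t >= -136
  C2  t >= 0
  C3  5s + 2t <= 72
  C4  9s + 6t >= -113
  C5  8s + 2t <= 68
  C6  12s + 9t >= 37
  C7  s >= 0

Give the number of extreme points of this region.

The feasible vertices (each the meet of two boundaries and inside every other half-plane) are:
  (5, 14)
  (0, 136/9)
  (17/2, 0)
  (37/12, 0)
  (0, 37/9)

5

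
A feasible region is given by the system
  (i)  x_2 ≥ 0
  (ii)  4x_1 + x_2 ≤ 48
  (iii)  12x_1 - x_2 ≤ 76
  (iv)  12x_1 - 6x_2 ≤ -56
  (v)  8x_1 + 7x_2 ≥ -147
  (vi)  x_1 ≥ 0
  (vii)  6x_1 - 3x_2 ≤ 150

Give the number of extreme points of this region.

3

The feasible vertices (each the meet of two boundaries and inside every other half-plane) are:
  (58/9, 200/9)
  (0, 48)
  (0, 28/3)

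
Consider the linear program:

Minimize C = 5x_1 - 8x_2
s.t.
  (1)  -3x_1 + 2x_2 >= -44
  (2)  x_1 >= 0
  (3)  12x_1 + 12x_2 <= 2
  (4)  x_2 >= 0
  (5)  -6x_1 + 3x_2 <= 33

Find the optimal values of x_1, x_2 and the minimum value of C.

Extreme points and C = 5x_1 - 8x_2:
  (0, 1/6) → C = -4/3
  (0, 0) → C = 0
  (1/6, 0) → C = 5/6

At the optimal vertex, x_1 = 0 and 12x_1 + 12x_2 = 2.
Solving simultaneously gives x_1 = 0, x_2 = 1/6.

x_1 = 0, x_2 = 1/6, minimum C = -4/3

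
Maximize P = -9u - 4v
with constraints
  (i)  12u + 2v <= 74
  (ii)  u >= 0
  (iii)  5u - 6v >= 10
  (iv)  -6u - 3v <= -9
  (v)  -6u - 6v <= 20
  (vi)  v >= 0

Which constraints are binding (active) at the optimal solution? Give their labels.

Extreme points and P = -9u - 4v:
  (232/41, 125/41) → P = -2588/41
  (37/6, 0) → P = -111/2
  (2, 0) → P = -18

The maximum is at (2, 0). Substituting into each constraint, equality holds for (iii) and (vi); the remaining constraints have slack.

(iii) and (vi)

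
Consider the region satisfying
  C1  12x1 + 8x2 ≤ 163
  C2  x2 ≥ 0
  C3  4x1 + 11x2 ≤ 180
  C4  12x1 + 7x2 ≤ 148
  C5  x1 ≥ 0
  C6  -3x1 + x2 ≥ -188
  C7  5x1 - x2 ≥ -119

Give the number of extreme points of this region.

Of the 21 pairwise boundary intersections, those satisfying every inequality are:
  (353/100, 377/25)
  (43/12, 15)
  (37/3, 0)
  (0, 0)
  (0, 180/11)

5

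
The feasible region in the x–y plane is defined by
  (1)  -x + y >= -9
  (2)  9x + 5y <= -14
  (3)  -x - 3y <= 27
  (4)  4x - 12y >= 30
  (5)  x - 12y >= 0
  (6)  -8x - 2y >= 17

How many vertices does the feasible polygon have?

4

The feasible vertices (each the meet of two boundaries and inside every other half-plane) are:
  (0, -9)
  (1/10, -89/10)
  (-39/4, -23/4)
  (-18/13, -77/26)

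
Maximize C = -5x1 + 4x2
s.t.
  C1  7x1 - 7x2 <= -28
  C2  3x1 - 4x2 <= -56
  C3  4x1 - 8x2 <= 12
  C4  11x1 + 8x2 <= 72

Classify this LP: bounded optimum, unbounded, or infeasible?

unbounded

From the feasible point (-62, -65/2), moving in the direction (-8, -4) keeps every constraint satisfied while C increases without bound.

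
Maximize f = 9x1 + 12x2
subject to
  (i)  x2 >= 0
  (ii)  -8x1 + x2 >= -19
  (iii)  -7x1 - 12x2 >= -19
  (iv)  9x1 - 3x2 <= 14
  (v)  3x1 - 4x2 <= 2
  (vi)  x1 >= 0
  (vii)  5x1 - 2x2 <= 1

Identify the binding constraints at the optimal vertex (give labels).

Extreme points and f = 9x1 + 12x2:
  (0, 0) → f = 0
  (1/5, 0) → f = 9/5
  (0, 19/12) → f = 19
  (25/37, 44/37) → f = 753/37

The maximum is at (25/37, 44/37). Substituting into each constraint, equality holds for (iii) and (vii); the remaining constraints have slack.

(iii) and (vii)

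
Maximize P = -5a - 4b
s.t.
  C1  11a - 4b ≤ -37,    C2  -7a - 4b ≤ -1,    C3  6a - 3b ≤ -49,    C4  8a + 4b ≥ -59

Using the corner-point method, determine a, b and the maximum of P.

Corner points and P = -5a - 4b:
  (85/9, 317/9) → P = -1693/9
  (-193/45, 349/45) → P = -431/45
  (-60, 421/4) → P = -121
The feasible region is unbounded (it extends along (4, 11), (-1, 2)), but P strictly decreases along every unbounded feasible direction, so there is no improving ray and the maximum is attained at a vertex.

a = -193/45, b = 349/45, maximum P = -431/45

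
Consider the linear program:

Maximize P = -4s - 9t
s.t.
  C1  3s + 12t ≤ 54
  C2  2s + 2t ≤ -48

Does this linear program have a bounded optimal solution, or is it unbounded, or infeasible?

From the feasible point (-38, 14), moving in the direction (-12, 3) keeps every constraint satisfied while P increases without bound.

unbounded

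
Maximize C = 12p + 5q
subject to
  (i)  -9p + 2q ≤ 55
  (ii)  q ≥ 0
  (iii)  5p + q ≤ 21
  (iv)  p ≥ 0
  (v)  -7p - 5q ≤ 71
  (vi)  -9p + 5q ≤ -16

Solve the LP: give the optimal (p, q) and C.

p = 121/34, q = 109/34, maximum C = 1997/34

Corner points and C = 12p + 5q:
  (21/5, 0) → C = 252/5
  (16/9, 0) → C = 64/3
  (121/34, 109/34) → C = 1997/34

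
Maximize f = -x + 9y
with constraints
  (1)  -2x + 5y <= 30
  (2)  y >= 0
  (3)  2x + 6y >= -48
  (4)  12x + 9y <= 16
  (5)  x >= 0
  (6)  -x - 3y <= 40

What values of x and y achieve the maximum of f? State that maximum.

x = 0, y = 16/9, maximum f = 16

Feasible corners and f = -x + 9y:
  (4/3, 0) → f = -4/3
  (0, 0) → f = 0
  (0, 16/9) → f = 16

The optimum lies where 12x + 9y = 16 and x = 0.
Solving simultaneously gives x = 0, y = 16/9.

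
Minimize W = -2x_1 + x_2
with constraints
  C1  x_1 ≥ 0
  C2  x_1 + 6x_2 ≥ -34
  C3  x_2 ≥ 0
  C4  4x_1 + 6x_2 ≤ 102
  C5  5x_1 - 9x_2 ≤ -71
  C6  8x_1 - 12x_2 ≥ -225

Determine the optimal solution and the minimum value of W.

x_1 = 82/11, x_2 = 397/33, minimum W = -95/33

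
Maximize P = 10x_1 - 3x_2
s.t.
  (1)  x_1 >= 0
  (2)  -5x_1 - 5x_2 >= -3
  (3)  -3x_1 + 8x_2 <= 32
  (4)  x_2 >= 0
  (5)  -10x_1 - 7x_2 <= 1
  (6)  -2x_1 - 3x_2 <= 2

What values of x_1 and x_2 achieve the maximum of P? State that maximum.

Vertices and P = 10x_1 - 3x_2:
  (0, 3/5) → P = -9/5
  (0, 0) → P = 0
  (3/5, 0) → P = 6

The binding constraints are -5x_1 - 5x_2 = -3 and x_2 = 0.
Solving simultaneously gives x_1 = 3/5, x_2 = 0.

x_1 = 3/5, x_2 = 0, maximum P = 6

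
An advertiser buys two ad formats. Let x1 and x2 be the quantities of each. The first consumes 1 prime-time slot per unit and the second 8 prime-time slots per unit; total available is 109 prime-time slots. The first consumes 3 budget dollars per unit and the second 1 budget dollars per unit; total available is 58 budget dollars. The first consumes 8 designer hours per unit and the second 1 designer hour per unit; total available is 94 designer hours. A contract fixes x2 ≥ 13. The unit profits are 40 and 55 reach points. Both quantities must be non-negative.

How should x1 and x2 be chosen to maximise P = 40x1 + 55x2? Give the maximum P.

Extreme points and P = 40x1 + 55x2:
  (0, 109/8) → P = 5995/8
  (0, 13) → P = 715
  (5, 13) → P = 915

The binding constraints are x1 + 8x2 = 109 and x2 = 13.
Solving simultaneously gives x1 = 5, x2 = 13.

x1 = 5, x2 = 13, maximum P = 915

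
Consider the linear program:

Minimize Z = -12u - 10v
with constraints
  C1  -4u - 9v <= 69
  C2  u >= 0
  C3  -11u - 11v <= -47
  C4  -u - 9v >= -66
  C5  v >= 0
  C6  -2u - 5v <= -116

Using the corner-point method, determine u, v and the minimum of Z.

u = 66, v = 0, minimum Z = -792

Extreme points and Z = -12u - 10v:
  (66, 0) → Z = -792
  (714/13, 16/13) → Z = -8728/13
  (58, 0) → Z = -696

At the optimal vertex, -u - 9v = -66 and v = 0.
Solving simultaneously gives u = 66, v = 0.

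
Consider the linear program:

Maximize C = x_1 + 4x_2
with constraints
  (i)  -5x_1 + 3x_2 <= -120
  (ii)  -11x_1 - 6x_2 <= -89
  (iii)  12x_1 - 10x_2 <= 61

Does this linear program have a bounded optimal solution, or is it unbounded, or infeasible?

From the feasible point (1017/14, 1135/14), moving in the direction (10, 12) keeps every constraint satisfied while C increases without bound.

unbounded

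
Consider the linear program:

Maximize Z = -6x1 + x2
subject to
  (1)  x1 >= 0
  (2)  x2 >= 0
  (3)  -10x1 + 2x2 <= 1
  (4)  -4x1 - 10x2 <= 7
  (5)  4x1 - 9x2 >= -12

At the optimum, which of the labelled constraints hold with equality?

(1) and (3)

Corner points and Z = -6x1 + x2:
  (0, 0) → Z = 0
  (0, 1/2) → Z = 1/2
  (15/82, 58/41) → Z = 13/41
The feasible region is unbounded (it extends along (9, 4), (1, 0)), but Z strictly decreases along every unbounded feasible direction, so there is no improving ray and the maximum is attained at a vertex.

The maximum is at (0, 1/2). Substituting into each constraint, equality holds for (1) and (3); the remaining constraints have slack.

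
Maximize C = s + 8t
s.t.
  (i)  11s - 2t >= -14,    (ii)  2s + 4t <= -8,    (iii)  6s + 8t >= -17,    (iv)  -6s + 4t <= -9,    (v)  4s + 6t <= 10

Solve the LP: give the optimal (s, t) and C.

s = 1/8, t = -33/16, maximum C = -131/8

Corner points and C = s + 8t:
  (1/8, -33/16) → C = -131/8
  (22, -13) → C = -82
  (1/18, -13/6) → C = -311/18
The feasible region is unbounded (it extends along (3, -2), (4, -3)), but C strictly decreases along every unbounded feasible direction, so there is no improving ray and the maximum is attained at a vertex.

At the optimal vertex, 2s + 4t = -8 and -6s + 4t = -9.
Solving simultaneously gives s = 1/8, t = -33/16.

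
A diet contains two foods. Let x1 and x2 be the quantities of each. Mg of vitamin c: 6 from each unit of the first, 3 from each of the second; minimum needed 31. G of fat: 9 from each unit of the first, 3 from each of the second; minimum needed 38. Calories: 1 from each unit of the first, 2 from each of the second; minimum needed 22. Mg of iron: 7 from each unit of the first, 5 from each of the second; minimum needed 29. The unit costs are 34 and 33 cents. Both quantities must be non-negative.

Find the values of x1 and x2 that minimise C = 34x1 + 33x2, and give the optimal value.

Vertices and C = 34x1 + 33x2:
  (0, 38/3) → C = 418
  (22, 0) → C = 748
  (2/3, 32/3) → C = 1124/3
The feasible region is unbounded (it extends along (0, 1), (1, 0)), but C strictly increases along every unbounded feasible direction, so there is no improving ray and the minimum is attained at a vertex.

x1 = 2/3, x2 = 32/3, minimum C = 1124/3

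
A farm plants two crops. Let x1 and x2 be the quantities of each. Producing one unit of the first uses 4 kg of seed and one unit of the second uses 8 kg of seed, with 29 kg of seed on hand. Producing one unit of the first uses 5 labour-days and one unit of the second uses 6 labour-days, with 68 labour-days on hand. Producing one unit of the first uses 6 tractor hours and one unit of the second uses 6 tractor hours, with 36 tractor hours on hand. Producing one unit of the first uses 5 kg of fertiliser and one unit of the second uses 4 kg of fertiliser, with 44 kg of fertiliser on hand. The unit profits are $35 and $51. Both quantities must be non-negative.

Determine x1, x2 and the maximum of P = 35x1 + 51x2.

x1 = 19/4, x2 = 5/4, maximum P = 230

At the optimal vertex, 4x1 + 8x2 = 29 and 6x1 + 6x2 = 36.
Solving simultaneously gives x1 = 19/4, x2 = 5/4.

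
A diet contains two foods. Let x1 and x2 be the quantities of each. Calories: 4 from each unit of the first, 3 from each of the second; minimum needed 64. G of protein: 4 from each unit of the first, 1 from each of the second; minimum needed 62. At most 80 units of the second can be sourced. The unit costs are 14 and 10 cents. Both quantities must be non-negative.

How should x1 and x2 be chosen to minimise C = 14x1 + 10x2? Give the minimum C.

Corner points and C = 14x1 + 10x2:
  (0, 62) → C = 620
  (0, 80) → C = 800
  (16, 0) → C = 224
  (61/4, 1) → C = 447/2
The feasible region is unbounded (it extends along (1, 0)), but C strictly increases along every unbounded feasible direction, so there is no improving ray and the minimum is attained at a vertex.

The optimum lies where 4x1 + 3x2 = 64 and 4x1 + x2 = 62.
Solving simultaneously gives x1 = 61/4, x2 = 1.

x1 = 61/4, x2 = 1, minimum C = 447/2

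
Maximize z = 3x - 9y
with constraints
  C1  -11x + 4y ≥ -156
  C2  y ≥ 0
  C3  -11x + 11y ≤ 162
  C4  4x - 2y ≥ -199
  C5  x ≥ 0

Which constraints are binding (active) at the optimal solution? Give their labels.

Extreme points and z = 3x - 9y:
  (156/11, 0) → z = 468/11
  (2364/77, 318/7) → z = -24390/77
  (0, 0) → z = 0
  (0, 162/11) → z = -1458/11

The maximum is at (156/11, 0). Substituting into each constraint, equality holds for C1 and C2; the remaining constraints have slack.

C1 and C2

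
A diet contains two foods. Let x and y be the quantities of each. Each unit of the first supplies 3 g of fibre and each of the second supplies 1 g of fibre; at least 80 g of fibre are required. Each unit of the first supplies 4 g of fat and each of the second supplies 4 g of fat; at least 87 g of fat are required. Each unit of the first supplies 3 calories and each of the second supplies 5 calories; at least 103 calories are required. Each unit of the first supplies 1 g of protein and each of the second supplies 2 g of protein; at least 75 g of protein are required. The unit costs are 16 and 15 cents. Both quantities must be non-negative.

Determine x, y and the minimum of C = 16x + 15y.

Extreme points and C = 16x + 15y:
  (0, 80) → C = 1200
  (75, 0) → C = 1200
  (17, 29) → C = 707
The feasible region is unbounded (it extends along (0, 1), (1, 0)), but C strictly increases along every unbounded feasible direction, so there is no improving ray and the minimum is attained at a vertex.

x = 17, y = 29, minimum C = 707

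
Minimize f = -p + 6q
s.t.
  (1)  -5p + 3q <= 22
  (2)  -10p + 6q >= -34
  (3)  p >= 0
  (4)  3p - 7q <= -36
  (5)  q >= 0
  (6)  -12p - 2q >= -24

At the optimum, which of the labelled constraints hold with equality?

(3) and (4)

Vertices and f = -p + 6q:
  (0, 22/3) → f = 44
  (14/23, 192/23) → f = 1138/23
  (0, 36/7) → f = 216/7
  (16/15, 28/5) → f = 488/15

The minimum is at (0, 36/7). Substituting into each constraint, equality holds for (3) and (4); the remaining constraints have slack.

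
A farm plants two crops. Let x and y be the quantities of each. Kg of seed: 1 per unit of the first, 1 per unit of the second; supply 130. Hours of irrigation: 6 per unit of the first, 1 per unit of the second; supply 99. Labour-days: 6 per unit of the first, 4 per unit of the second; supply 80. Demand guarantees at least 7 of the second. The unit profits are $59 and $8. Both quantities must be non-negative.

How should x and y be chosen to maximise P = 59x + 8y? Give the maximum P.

x = 26/3, y = 7, maximum P = 1702/3

Extreme points and P = 59x + 8y:
  (0, 20) → P = 160
  (0, 7) → P = 56
  (26/3, 7) → P = 1702/3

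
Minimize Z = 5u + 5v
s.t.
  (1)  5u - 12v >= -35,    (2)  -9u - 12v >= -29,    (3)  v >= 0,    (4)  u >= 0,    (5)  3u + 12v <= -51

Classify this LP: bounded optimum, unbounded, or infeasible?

The boundaries -9u - 12v = -29 and v = 0 meet at (29/9, 0), but that point violates 3u + 12v ≤ -51. Every candidate vertex is excluded by some other constraint, so the feasible region is empty.

infeasible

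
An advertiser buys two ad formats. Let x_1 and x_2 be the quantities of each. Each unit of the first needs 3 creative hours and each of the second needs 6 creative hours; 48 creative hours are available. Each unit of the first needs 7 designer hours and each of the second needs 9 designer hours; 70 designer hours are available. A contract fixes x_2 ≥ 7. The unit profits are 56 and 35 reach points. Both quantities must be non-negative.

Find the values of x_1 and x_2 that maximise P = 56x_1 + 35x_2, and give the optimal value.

x_1 = 1, x_2 = 7, maximum P = 301

The optimum lies where 7x_1 + 9x_2 = 70 and x_2 = 7.
Solving simultaneously gives x_1 = 1, x_2 = 7.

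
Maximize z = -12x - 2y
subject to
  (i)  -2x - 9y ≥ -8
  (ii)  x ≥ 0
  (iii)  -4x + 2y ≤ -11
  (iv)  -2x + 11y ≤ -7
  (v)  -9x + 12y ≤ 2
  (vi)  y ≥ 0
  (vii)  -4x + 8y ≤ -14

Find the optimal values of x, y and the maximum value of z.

x = 7/2, y = 0, maximum z = -42

Feasible corners and z = -12x - 2y:
  (151/40, 1/20) → z = -227/5
  (4, 0) → z = -48
  (7/2, 0) → z = -42

The binding constraints are -2x + 11y = -7 and y = 0.
Solving simultaneously gives x = 7/2, y = 0.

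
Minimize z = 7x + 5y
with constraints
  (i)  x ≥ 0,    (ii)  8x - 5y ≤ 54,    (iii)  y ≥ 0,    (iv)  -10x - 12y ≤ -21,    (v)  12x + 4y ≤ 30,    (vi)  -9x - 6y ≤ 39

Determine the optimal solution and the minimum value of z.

x = 0, y = 7/4, minimum z = 35/4

At the optimal vertex, x = 0 and -10x - 12y = -21.
Solving simultaneously gives x = 0, y = 7/4.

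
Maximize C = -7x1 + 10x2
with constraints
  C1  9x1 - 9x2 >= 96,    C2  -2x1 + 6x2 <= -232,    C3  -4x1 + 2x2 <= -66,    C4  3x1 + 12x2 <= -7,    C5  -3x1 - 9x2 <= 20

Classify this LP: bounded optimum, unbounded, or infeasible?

bounded optimum

Vertices and C = -7x1 + 10x2:
  (457/7, -355/21) → C = -13147/21
  (164/3, -184/9) → C = -5284/9
The feasible region has finitely many vertices and no improving ray; the maximum is -5284/9 at (164/3, -184/9).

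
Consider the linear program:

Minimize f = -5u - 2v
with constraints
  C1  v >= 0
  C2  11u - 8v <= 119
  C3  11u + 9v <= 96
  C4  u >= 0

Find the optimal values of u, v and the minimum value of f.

Corner points and f = -5u - 2v:
  (96/11, 0) → f = -480/11
  (0, 0) → f = 0
  (0, 32/3) → f = -64/3

At the optimal vertex, v = 0 and 11u + 9v = 96.
Solving simultaneously gives u = 96/11, v = 0.

u = 96/11, v = 0, minimum f = -480/11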